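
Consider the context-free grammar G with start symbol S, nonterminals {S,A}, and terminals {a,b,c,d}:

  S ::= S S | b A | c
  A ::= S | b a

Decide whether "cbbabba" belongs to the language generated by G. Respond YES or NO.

Convert to CNF:
  S -> S S | T0 A | c
  A -> S S | T0 A | T0 T1 | c
  T0 -> b
  T1 -> a

Fill CYK table bottom-up:
  [0..0]={A,S}  "c"
  [1..1]={T0}  "b"  orig:{}
  [2..2]={T0}  "b"  orig:{}
  [3..3]={T1}  "a"  orig:{}
  [4..4]={T0}  "b"  orig:{}
  [5..5]={T0}  "b"  orig:{}
  [6..6]={T1}  "a"  orig:{}
  [0..1]=∅  "cb"
  [1..2]=∅  "bb"
  [2..3]={A}  "ba"
  [3..4]=∅  "ab"
  [4..5]=∅  "bb"
  [5..6]={A}  "ba"
  [0..2]=∅  "cbb"
  [1..3]={A,S}  "bba"
  [2..4]=∅  "bab"
  [3..5]=∅  "abb"
  [4..6]={A,S}  "bba"
  [0..3]={A,S}  "cbba"
  [1..4]=∅  "bbab"
  [2..5]=∅  "babb"
  [3..6]=∅  "abba"
  [0..4]=∅  "cbbab"
  [1..5]=∅  "bbabb"
  [2..6]=∅  "babba"
  [0..5]=∅  "cbbabb"
  [1..6]={A,S}  "bbabba"
  [0..6]={A,S}  "cbbabba"

S ∈ T[0,6] ⇒ YES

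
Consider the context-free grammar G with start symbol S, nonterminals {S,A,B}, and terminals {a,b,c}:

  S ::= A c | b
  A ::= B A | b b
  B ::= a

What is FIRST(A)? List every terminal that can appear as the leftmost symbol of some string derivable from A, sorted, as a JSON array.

FIRST iteration:
[1]
  A via A→b b: +{b}
  B via B→a: +{a}
  S via S→A c: +{b}
  S: {b}  A: {b}  B: {a}
[2]
  A via A→B A: +{a}
  S via S→A c: +{a}
  S: {a,b}  A: {a,b}  B: {a}
[3] — fixpoint
  S: {a,b}  A: {a,b}  B: {a}

FIRST(A) = ["a", "b"]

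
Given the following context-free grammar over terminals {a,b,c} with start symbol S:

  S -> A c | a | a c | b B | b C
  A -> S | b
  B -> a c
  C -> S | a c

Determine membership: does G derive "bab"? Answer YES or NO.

Convert to CNF:
  S -> A T0 | T1 T0 | T2 B | T2 C | a
  A -> A T0 | T1 T0 | T2 B | T2 C | a | b
  B -> T1 T0
  C -> A T0 | T1 T0 | T2 B | T2 C | a
  T0 -> c
  T1 -> a
  T2 -> b

CYK fill:
  T[0,0] 'b' = {A,T2}  orig:{A}
  T[1,1] 'a' = {A,C,S,T1}  orig:{A,C,S}
  T[2,2] 'b' = {A,T2}  orig:{A}
  T[0,1] 'ba' = {A,C,S}
  T[1,2] 'ab' = ∅
  T[0,2] 'bab' = ∅

S ∉ T[0,2] ⇒ NO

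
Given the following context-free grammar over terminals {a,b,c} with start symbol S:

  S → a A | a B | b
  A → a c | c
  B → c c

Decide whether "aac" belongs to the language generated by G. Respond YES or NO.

Convert to CNF:
  S -> T0 A | T0 B | b
  A -> T0 T1 | c
  B -> T1 T1
  T0 -> a
  T1 -> c

Fill CYK table bottom-up:
  cell(0,0) a: {T0}  orig:{}
  cell(1,1) a: {T0}  orig:{}
  cell(2,2) c: {A,T1}  orig:{A}
  cell(0,1) aa: ∅
  cell(1,2) ac: {A,S}
  cell(0,2) aac: {S}

S ∈ T[0,2] ⇒ YES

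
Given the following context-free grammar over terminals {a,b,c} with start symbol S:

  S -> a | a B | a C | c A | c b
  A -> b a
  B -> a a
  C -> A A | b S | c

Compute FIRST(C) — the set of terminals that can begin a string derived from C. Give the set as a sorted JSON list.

Compute FIRST by fixpoint:
iter 1:
  A via A→b a: +{b}
  B via B→a a: +{a}
  C via C→A A: +{b}
  C via C→c: +{c}
  S via S→a: +{a}
  S via S→c A: +{c}
  S: {a,c}  A: {b}  B: {a}  C: {b,c}
iter 2: (no change)
  S: {a,c}  A: {b}  B: {a}  C: {b,c}

FIRST(C) = ["b", "c"]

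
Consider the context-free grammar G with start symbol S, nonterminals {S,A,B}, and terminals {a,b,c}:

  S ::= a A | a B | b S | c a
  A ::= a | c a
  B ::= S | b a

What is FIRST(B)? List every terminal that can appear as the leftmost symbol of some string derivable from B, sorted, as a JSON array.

Compute FIRST by fixpoint:
pass 1:
  A via A→a: +{a}
  A via A→c a: +{c}
  B via B→b a: +{b}
  S via S→a A: +{a}
  S via S→b S: +{b}
  S via S→c a: +{c}
  FIRST(S)={a,b,c}  FIRST(A)={a,c}  FIRST(B)={b}
pass 2:
  B via B→S: +{a,c}
  FIRST(S)={a,b,c}  FIRST(A)={a,c}  FIRST(B)={a,b,c}
pass 3: — fixpoint
  FIRST(S)={a,b,c}  FIRST(A)={a,c}  FIRST(B)={a,b,c}

FIRST(B) = ["a", "b", "c"]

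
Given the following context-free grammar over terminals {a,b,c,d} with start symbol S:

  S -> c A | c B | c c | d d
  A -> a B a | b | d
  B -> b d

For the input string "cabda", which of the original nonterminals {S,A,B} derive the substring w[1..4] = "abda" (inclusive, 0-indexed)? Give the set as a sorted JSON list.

CNF form of G:
  S -> T2 T2 | T3 A | T3 B | T3 T3
  A -> T0 X4 | b | d
  B -> T1 T2
  T0 -> a
  T1 -> b
  T2 -> d
  T3 -> c
  X4 -> B T0

CYK table (by increasing span), restricted to cells inside w[1..4]:
  T[1,1] 'a' = {T0}  orig:{}
  T[2,2] 'b' = {A,T1}  orig:{A}
  T[3,3] 'd' = {A,T2}  orig:{A}
  T[4,4] 'a' = {T0}  orig:{}
  T[1,2] 'ab' = ∅
  T[2,3] 'bd' = {B}
  T[3,4] 'da' = ∅
  T[1,3] 'abd' = ∅
  T[2,4] 'bda' = {X4}  orig:{}
  T[1,4] 'abda' = {A}

Original NTs in T[1,4] deriving "abda": ["A"]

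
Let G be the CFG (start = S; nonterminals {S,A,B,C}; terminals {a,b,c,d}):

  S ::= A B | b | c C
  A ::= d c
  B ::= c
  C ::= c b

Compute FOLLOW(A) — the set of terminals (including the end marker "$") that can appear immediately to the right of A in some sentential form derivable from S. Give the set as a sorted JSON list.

Compute FIRST by fixpoint:
[1]
  A via A→d c: +{d}
  B via B→c: +{c}
  C via C→c b: +{c}
  S via S→A B: +{d}
  S via S→b: +{b}
  S via S→c C: +{c}
  FIRST(S)={b,c,d}  FIRST(A)={d}  FIRST(B)={c}  FIRST(C)={c}
[2] (stable)
  FIRST(S)={b,c,d}  FIRST(A)={d}  FIRST(B)={c}  FIRST(C)={c}

FOLLOW sets:
FOLLOW(S) := {$}
iter 1:
  S→A B: FOLLOW(A) ⊇ FIRST(B) = {c}; new: +{c}
  S→A B: FOLLOW(B) ⊇ FOLLOW(S) ⊇ {$}; new: +{$}
  S→c C: FOLLOW(C) ⊇ FOLLOW(S) ⊇ {$}; new: +{$}
  FOLLOW(S)={$}  FOLLOW(A)={c}  FOLLOW(B)={$}  FOLLOW(C)={$}
iter 2: done
  FOLLOW(S)={$}  FOLLOW(A)={c}  FOLLOW(B)={$}  FOLLOW(C)={$}

FOLLOW(A) = ["c"]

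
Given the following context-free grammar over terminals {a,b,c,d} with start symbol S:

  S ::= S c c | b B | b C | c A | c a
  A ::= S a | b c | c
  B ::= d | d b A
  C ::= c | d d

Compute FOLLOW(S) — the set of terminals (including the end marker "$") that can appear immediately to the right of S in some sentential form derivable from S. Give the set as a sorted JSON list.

FIRST iteration:
round 1:
  A via A→b c: +{b}
  A via A→c: +{c}
  B via B→d: +{d}
  C via C→c: +{c}
  C via C→d d: +{d}
  S via S→b B: +{b}
  S via S→c A: +{c}
  FIRST[S]={b,c}  FIRST[A]={b,c}  FIRST[B]={d}  FIRST[C]={c,d}
round 2: — fixpoint
  FIRST[S]={b,c}  FIRST[A]={b,c}  FIRST[B]={d}  FIRST[C]={c,d}

Compute FOLLOW by fixpoint:
initialize: $ ∈ FOLLOW(S)
iter 1:
  A→S a: FOLLOW(S) ⊇ FIRST(a) = {a}; new: +{a}
  S→S c c: FOLLOW(S) ⊇ FIRST(c) = {c}; new: +{c}
  S→b B: FOLLOW(B) ⊇ FOLLOW(S) ⊇ {$,a,c}; new: +{$,a,c}
  S→b C: FOLLOW(C) ⊇ FOLLOW(S) ⊇ {$,a,c}; new: +{$,a,c}
  S→c A: FOLLOW(A) ⊇ FOLLOW(S) ⊇ {$,a,c}; new: +{$,a,c}
  FOLLOW[S]={$,a,c}  FOLLOW[A]={$,a,c}  FOLLOW[B]={$,a,c}  FOLLOW[C]={$,a,c}
iter 2: (stable)
  FOLLOW[S]={$,a,c}  FOLLOW[A]={$,a,c}  FOLLOW[B]={$,a,c}  FOLLOW[C]={$,a,c}

FOLLOW(S) = ["$", "a", "c"]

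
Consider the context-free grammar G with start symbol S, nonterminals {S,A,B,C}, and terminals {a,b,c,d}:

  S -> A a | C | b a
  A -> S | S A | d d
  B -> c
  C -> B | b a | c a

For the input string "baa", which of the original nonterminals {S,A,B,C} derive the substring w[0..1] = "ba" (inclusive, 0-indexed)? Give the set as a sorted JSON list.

CNF form of G:
  S -> A T0 | T1 T0 | T2 T0 | c
  A -> A T0 | S A | T1 T0 | T2 T0 | T3 T3 | c
  B -> c
  C -> T1 T0 | T2 T0 | c
  T0 -> a
  T1 -> b
  T2 -> c
  T3 -> d

CYK fill (cells [i..j] with 0 ≤ i ≤ j ≤ 1 only):
  T[0,0] 'b' = {T1}  orig:{}
  T[1,1] 'a' = {T0}  orig:{}
  T[0,1] 'ba' = {A,C,S}

Original NTs in T[0,1] deriving "ba": ["A", "C", "S"]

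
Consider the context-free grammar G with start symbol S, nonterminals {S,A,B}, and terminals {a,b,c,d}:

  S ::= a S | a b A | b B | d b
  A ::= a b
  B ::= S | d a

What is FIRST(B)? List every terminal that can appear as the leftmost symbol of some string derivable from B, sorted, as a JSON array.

FIRST iteration:
[1]
  A via A→a b: +{a}
  B via B→d a: +{d}
  S via S→a S: +{a}
  S via S→b B: +{b}
  S via S→d b: +{d}
  FIRST[S]={a,b,d}  FIRST[A]={a}  FIRST[B]={d}
[2]
  B via B→S: +{a,b}
  FIRST[S]={a,b,d}  FIRST[A]={a}  FIRST[B]={a,b,d}
[3] — fixpoint
  FIRST[S]={a,b,d}  FIRST[A]={a}  FIRST[B]={a,b,d}

FIRST(B) = ["a", "b", "d"]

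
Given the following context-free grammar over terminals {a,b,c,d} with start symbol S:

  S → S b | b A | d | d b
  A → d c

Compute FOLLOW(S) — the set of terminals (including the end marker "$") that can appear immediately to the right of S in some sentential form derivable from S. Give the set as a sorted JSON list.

FIRST sets, iterate to fixpoint:
pass 1:
  A via A→d c: +{d}
  S via S→b A: +{b}
  S via S→d: +{d}
  FIRST[S]={b,d}  FIRST[A]={d}
pass 2: done
  FIRST[S]={b,d}  FIRST[A]={d}

FOLLOW sets:
FOLLOW(S) := {$}
iter 1:
  S→S b: FOLLOW(S) ⊇ FIRST(b) = {b}; new: +{b}
  S→b A: FOLLOW(A) ⊇ FOLLOW(S) ⊇ {$,b}; new: +{$,b}
  S: {$,b}  A: {$,b}
iter 2: (stable)
  S: {$,b}  A: {$,b}

FOLLOW(S) = ["$", "b"]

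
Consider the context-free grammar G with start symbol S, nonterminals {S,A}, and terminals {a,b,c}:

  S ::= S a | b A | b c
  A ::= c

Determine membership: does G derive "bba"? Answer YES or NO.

CNF form of G:
  S -> S T0 | T1 A | T1 T2
  A -> c
  T0 -> a
  T1 -> b
  T2 -> c

Fill CYK table bottom-up:
  T[0,0] 'b' = {T1}  orig:{}
  T[1,1] 'b' = {T1}  orig:{}
  T[2,2] 'a' = {T0}  orig:{}
  T[0,1] 'bb' = ∅
  T[1,2] 'ba' = ∅
  T[0,2] 'bba' = ∅

S ∉ T[0,2] ⇒ NO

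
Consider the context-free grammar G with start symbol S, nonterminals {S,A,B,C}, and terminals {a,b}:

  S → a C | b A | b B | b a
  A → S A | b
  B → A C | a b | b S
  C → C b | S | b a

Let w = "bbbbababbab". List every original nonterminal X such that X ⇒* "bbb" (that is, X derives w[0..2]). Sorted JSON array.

CNF form of G:
  S -> T0 C | T1 A | T1 B | T1 T0
  A -> S A | b
  B -> A C | T0 T1 | T1 S
  C -> C T1 | T0 C | T1 A | T1 B | T1 T0
  T0 -> a
  T1 -> b

Fill CYK table bottom-up, restricted to cells inside w[0..2]:
  T[0,0] 'b' = {A,T1}  orig:{A}
  T[1,1] 'b' = {A,T1}  orig:{A}
  T[2,2] 'b' = {A,T1}  orig:{A}
  T[0,1] 'bb' = {C,S}
  T[1,2] 'bb' = {C,S}
  T[0,2] 'bbb' = {A,B,C}

Original NTs in T[0,2] deriving "bbb": ["A", "B", "C"]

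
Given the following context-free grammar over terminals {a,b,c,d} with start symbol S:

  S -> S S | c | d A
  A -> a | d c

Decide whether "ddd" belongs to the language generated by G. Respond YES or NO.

Convert to CNF:
  S -> S S | T0 A | c
  A -> T0 T1 | a
  T0 -> d
  T1 -> c

Fill CYK table bottom-up:
  [0..0]={T0}  "d"  orig:{}
  [1..1]={T0}  "d"  orig:{}
  [2..2]={T0}  "d"  orig:{}
  [0..1]=∅  "dd"
  [1..2]=∅  "dd"
  [0..2]=∅  "ddd"

S ∉ T[0,2] ⇒ NO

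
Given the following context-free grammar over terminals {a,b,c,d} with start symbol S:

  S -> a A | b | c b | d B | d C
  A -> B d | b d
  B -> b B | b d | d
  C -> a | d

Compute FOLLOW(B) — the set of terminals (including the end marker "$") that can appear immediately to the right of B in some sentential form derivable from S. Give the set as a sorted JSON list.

FIRST iteration:
round 1:
  A via A→b d: +{b}
  B via B→b B: +{b}
  B via B→d: +{d}
  C via C→a: +{a}
  C via C→d: +{d}
  S via S→a A: +{a}
  S via S→b: +{b}
  S via S→c b: +{c}
  S via S→d B: +{d}
  FIRST[S]={a,b,c,d}  FIRST[A]={b}  FIRST[B]={b,d}  FIRST[C]={a,d}
round 2:
  A via A→B d: +{d}
  FIRST[S]={a,b,c,d}  FIRST[A]={b,d}  FIRST[B]={b,d}  FIRST[C]={a,d}
round 3: (no change)
  FIRST[S]={a,b,c,d}  FIRST[A]={b,d}  FIRST[B]={b,d}  FIRST[C]={a,d}

FOLLOW iteration:
initialize: $ ∈ FOLLOW(S)
round 1:
  A→B d: FOLLOW(B) ⊇ FIRST(d) = {d}; new: +{d}
  S→a A: FOLLOW(A) ⊇ FOLLOW(S) ⊇ {$}; new: +{$}
  S→d B: FOLLOW(B) ⊇ FOLLOW(S) ⊇ {$}; new: +{$}
  S→d C: FOLLOW(C) ⊇ FOLLOW(S) ⊇ {$}; new: +{$}
  FOLLOW(S)={$}  FOLLOW(A)={$}  FOLLOW(B)={$,d}  FOLLOW(C)={$}
round 2: (no change)
  FOLLOW(S)={$}  FOLLOW(A)={$}  FOLLOW(B)={$,d}  FOLLOW(C)={$}

FOLLOW(B) = ["$", "d"]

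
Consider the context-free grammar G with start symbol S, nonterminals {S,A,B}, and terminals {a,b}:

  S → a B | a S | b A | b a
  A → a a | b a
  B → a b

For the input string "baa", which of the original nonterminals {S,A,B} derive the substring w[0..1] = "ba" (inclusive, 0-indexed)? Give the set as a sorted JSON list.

Convert to CNF:
  S -> T0 B | T0 S | T1 A | T1 T0
  A -> T0 T0 | T1 T0
  B -> T0 T1
  T0 -> a
  T1 -> b

CYK table (by increasing span), restricted to cells inside w[0..1]:
  cell(0,0) b: {T1}  orig:{}
  cell(1,1) a: {T0}  orig:{}
  cell(0,1) ba: {A,S}

Original NTs in T[0,1] deriving "ba": ["A", "S"]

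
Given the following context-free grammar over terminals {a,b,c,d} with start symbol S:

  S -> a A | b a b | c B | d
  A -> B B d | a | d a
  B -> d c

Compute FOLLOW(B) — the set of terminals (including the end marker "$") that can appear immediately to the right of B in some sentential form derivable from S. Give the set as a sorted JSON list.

Compute FIRST by fixpoint:
round 1:
  A via A→a: +{a}
  A via A→d a: +{d}
  B via B→d c: +{d}
  S via S→a A: +{a}
  S via S→b a b: +{b}
  S via S→c B: +{c}
  S via S→d: +{d}
  S: {a,b,c,d}  A: {a,d}  B: {d}
round 2: (no change)
  S: {a,b,c,d}  A: {a,d}  B: {d}

FOLLOW sets:
seed FOLLOW(S) with $
round 1:
  A→B B d: FOLLOW(B) ⊇ FIRST(B) = {d}; new: +{d}
  S→a A: FOLLOW(A) ⊇ FOLLOW(S) ⊇ {$}; new: +{$}
  S→c B: FOLLOW(B) ⊇ FOLLOW(S) ⊇ {$}; new: +{$}
  FOLLOW(S)={$}  FOLLOW(A)={$}  FOLLOW(B)={$,d}
round 2: — fixpoint
  FOLLOW(S)={$}  FOLLOW(A)={$}  FOLLOW(B)={$,d}

FOLLOW(B) = ["$", "d"]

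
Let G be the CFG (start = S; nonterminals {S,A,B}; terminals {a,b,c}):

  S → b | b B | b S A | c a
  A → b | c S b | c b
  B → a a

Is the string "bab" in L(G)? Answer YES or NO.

CNF form of G:
  S -> T0 T2 | T1 B | T1 X4 | b
  A -> T0 T1 | T0 X3 | b
  B -> T2 T2
  T0 -> c
  T1 -> b
  T2 -> a
  X3 -> S T1
  X4 -> S A

CYK fill:
  [0..0]={A,S,T1}  "b"  orig:{A,S}
  [1..1]={T2}  "a"  orig:{}
  [2..2]={A,S,T1}  "b"  orig:{A,S}
  [0..1]=∅  "ba"
  [1..2]=∅  "ab"
  [0..2]=∅  "bab"

S ∉ T[0,2] ⇒ NO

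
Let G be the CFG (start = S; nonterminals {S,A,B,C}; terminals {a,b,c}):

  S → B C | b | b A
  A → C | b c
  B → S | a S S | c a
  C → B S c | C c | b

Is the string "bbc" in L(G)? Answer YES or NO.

Convert to CNF:
  S -> B C | T1 A | b
  A -> B X3 | C T0 | T1 T0 | b
  B -> B C | T0 T2 | T1 A | T2 X4 | b
  C -> B X5 | C T0 | b
  T0 -> c
  T1 -> b
  T2 -> a
  X3 -> S T0
  X4 -> S S
  X5 -> S T0

Fill CYK table bottom-up:
  cell(0,0) b: {A,B,C,S,T1}  orig:{A,B,C,S}
  cell(1,1) b: {A,B,C,S,T1}  orig:{A,B,C,S}
  cell(2,2) c: {T0}  orig:{}
  cell(0,1) bb: {B,S,X4}  orig:{B,S}
  cell(1,2) bc: {A,C,X3,X5}  orig:{A,C}
  cell(0,2) bbc: {A,B,C,S,X3,X5}  orig:{A,B,C,S}

S ∈ T[0,2] ⇒ YES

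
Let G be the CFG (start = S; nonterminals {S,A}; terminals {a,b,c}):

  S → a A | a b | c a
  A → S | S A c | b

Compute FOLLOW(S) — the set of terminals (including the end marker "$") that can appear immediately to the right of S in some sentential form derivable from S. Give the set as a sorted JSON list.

FIRST sets, iterate to fixpoint:
[1]
  A via A→b: +{b}
  S via S→a A: +{a}
  S via S→c a: +{c}
  FIRST(S)={a,c}  FIRST(A)={b}
[2]
  A via A→S: +{a,c}
  FIRST(S)={a,c}  FIRST(A)={a,b,c}
[3] (no change)
  FIRST(S)={a,c}  FIRST(A)={a,b,c}

FOLLOW sets:
initialize: $ ∈ FOLLOW(S)
pass 1:
  A→S A c: FOLLOW(S) ⊇ FIRST(A) = {a,b,c}; new: +{a,b,c}
  A→S A c: FOLLOW(A) ⊇ FIRST(c) = {c}; new: +{c}
  S→a A: FOLLOW(A) ⊇ FOLLOW(S) ⊇ {$,a,b,c}; new: +{$,a,b}
  S: {$,a,b,c}  A: {$,a,b,c}
pass 2: (stable)
  S: {$,a,b,c}  A: {$,a,b,c}

FOLLOW(S) = ["$", "a", "b", "c"]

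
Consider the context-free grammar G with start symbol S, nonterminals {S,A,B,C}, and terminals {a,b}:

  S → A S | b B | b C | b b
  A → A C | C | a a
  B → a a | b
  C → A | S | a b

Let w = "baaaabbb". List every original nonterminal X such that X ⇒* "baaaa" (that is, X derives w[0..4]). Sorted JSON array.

Convert to CNF:
  S -> A S | T1 B | T1 C | T1 T1
  A -> A C | A S | T0 T0 | T0 T1 | T1 B | T1 C | T1 T1
  B -> T0 T0 | b
  C -> A C | A S | T0 T0 | T0 T1 | T1 B | T1 C | T1 T1
  T0 -> a
  T1 -> b

CYK fill, restricted to cells inside w[0..4]:
  [0..0]={B,T1}  "b"  orig:{B}
  [1..1]={T0}  "a"  orig:{}
  [2..2]={T0}  "a"  orig:{}
  [3..3]={T0}  "a"  orig:{}
  [4..4]={T0}  "a"  orig:{}
  [0..1]=∅  "ba"
  [1..2]={A,B,C}  "aa"
  [2..3]={A,B,C}  "aa"
  [3..4]={A,B,C}  "aa"
  [0..2]={A,C,S}  "baa"
  [1..3]=∅  "aaa"
  [2..4]=∅  "aaa"
  [0..3]=∅  "baaa"
  [1..4]={A,C}  "aaaa"
  [0..4]={A,C,S}  "baaaa"

Original NTs in T[0,4] deriving "baaaa": ["A", "C", "S"]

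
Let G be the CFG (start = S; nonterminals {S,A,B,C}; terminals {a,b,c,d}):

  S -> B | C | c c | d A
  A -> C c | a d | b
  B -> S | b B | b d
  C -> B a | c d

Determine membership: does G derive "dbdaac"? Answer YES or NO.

CNF form of G:
  S -> B T1 | T0 T0 | T0 T2 | T2 A | T3 B | T3 T2
  A -> C T0 | T1 T2 | b
  B -> B T1 | T0 T0 | T0 T2 | T2 A | T3 B | T3 T2
  C -> B T1 | T0 T2
  T0 -> c
  T1 -> a
  T2 -> d
  T3 -> b

Fill CYK table bottom-up:
  T[0,0] 'd' = {T2}  orig:{}
  T[1,1] 'b' = {A,T3}  orig:{A}
  T[2,2] 'd' = {T2}  orig:{}
  T[3,3] 'a' = {T1}  orig:{}
  T[4,4] 'a' = {T1}  orig:{}
  T[5,5] 'c' = {T0}  orig:{}
  T[0,1] 'db' = {B,S}
  T[1,2] 'bd' = {B,S}
  T[2,3] 'da' = ∅
  T[3,4] 'aa' = ∅
  T[4,5] 'ac' = ∅
  T[0,2] 'dbd' = ∅
  T[1,3] 'bda' = {B,C,S}
  T[2,4] 'daa' = ∅
  T[3,5] 'aac' = ∅
  T[0,3] 'dbda' = ∅
  T[1,4] 'bdaa' = {B,C,S}
  T[2,5] 'daac' = ∅
  T[0,4] 'dbdaa' = ∅
  T[1,5] 'bdaac' = {A}
  T[0,5] 'dbdaac' = {B,S}

S ∈ T[0,5] ⇒ YES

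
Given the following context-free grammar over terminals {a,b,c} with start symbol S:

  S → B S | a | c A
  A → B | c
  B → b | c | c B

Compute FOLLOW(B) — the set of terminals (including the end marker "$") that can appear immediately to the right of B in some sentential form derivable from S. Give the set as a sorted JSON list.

FIRST sets, iterate to fixpoint:
pass 1:
  A via A→c: +{c}
  B via B→b: +{b}
  B via B→c: +{c}
  S via S→B S: +{b,c}
  S via S→a: +{a}
  FIRST(S)={a,b,c}  FIRST(A)={c}  FIRST(B)={b,c}
pass 2:
  A via A→B: +{b}
  FIRST(S)={a,b,c}  FIRST(A)={b,c}  FIRST(B)={b,c}
pass 3: done
  FIRST(S)={a,b,c}  FIRST(A)={b,c}  FIRST(B)={b,c}

FOLLOW sets:
FOLLOW(S) := {$}
[1]
  S→B S: FOLLOW(B) ⊇ FIRST(S) = {a,b,c}; new: +{a,b,c}
  S→c A: FOLLOW(A) ⊇ FOLLOW(S) ⊇ {$}; new: +{$}
  FOLLOW(S)={$}  FOLLOW(A)={$}  FOLLOW(B)={a,b,c}
[2]
  A→B: FOLLOW(B) ⊇ FOLLOW(A) ⊇ {$}; new: +{$}
  FOLLOW(S)={$}  FOLLOW(A)={$}  FOLLOW(B)={$,a,b,c}
[3] (no change)
  FOLLOW(S)={$}  FOLLOW(A)={$}  FOLLOW(B)={$,a,b,c}

FOLLOW(B) = ["$", "a", "b", "c"]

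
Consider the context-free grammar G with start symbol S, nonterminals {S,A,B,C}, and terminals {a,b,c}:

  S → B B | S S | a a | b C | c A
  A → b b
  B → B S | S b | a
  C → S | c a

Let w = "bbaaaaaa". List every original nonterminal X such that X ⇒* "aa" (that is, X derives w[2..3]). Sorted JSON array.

Convert to CNF:
  S -> B B | S S | T0 C | T1 T1 | T2 A
  A -> T0 T0
  B -> B S | S T0 | a
  C -> B B | S S | T0 C | T1 T1 | T2 A | T2 T1
  T0 -> b
  T1 -> a
  T2 -> c

Fill CYK table bottom-up (cells [i..j] with 2 ≤ i ≤ j ≤ 3 only):
  [2..2]={B,T1}  "a"  orig:{B}
  [3..3]={B,T1}  "a"  orig:{B}
  [2..3]={C,S}  "aa"

Original NTs in T[2,3] deriving "aa": ["C", "S"]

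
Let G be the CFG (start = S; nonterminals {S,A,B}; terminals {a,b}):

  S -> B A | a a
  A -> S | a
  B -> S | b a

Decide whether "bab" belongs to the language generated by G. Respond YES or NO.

CNF form of G:
  S -> B A | T0 T0
  A -> B A | T0 T0 | a
  B -> B A | T0 T0 | T1 T0
  T0 -> a
  T1 -> b

CYK fill:
  cell(0,0) b: {T1}  orig:{}
  cell(1,1) a: {A,T0}  orig:{A}
  cell(2,2) b: {T1}  orig:{}
  cell(0,1) ba: {B}
  cell(1,2) ab: ∅
  cell(0,2) bab: ∅

S ∉ T[0,2] ⇒ NO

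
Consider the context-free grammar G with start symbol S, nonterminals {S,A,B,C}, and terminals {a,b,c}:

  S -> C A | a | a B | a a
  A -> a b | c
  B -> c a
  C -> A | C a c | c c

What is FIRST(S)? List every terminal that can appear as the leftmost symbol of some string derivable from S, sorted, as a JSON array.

FIRST iteration:
[1]
  A via A→a b: +{a}
  A via A→c: +{c}
  B via B→c a: +{c}
  C via C→A: +{a,c}
  S via S→C A: +{a,c}
  S: {a,c}  A: {a,c}  B: {c}  C: {a,c}
[2] — fixpoint
  S: {a,c}  A: {a,c}  B: {c}  C: {a,c}

FIRST(S) = ["a", "c"]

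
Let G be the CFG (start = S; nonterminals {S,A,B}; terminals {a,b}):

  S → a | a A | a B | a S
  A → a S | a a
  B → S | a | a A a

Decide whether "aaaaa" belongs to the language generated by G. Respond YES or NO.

CNF form of G:
  S -> T0 A | T0 B | T0 S | a
  A -> T0 S | T0 T0
  B -> T0 A | T0 B | T0 S | T0 X1 | a
  T0 -> a
  X1 -> A T0

Fill CYK table bottom-up:
  cell(0,0) a: {B,S,T0}  orig:{B,S}
  cell(1,1) a: {B,S,T0}  orig:{B,S}
  cell(2,2) a: {B,S,T0}  orig:{B,S}
  cell(3,3) a: {B,S,T0}  orig:{B,S}
  cell(4,4) a: {B,S,T0}  orig:{B,S}
  cell(0,1) aa: {A,B,S}
  cell(1,2) aa: {A,B,S}
  cell(2,3) aa: {A,B,S}
  cell(3,4) aa: {A,B,S}
  cell(0,2) aaa: {A,B,S,X1}  orig:{A,B,S}
  cell(1,3) aaa: {A,B,S,X1}  orig:{A,B,S}
  cell(2,4) aaa: {A,B,S,X1}  orig:{A,B,S}
  cell(0,3) aaaa: {A,B,S,X1}  orig:{A,B,S}
  cell(1,4) aaaa: {A,B,S,X1}  orig:{A,B,S}
  cell(0,4) aaaaa: {A,B,S,X1}  orig:{A,B,S}

S ∈ T[0,4] ⇒ YES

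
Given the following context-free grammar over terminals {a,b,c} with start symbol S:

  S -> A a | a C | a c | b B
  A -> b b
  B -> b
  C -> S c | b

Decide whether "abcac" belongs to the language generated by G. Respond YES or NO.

CNF form of G:
  S -> A T2 | T0 B | T2 C | T2 T1
  A -> T0 T0
  B -> b
  C -> S T1 | b
  T0 -> b
  T1 -> c
  T2 -> a

CYK table (by increasing span):
  [0..0]={T2}  "a"  orig:{}
  [1..1]={B,C,T0}  "b"  orig:{B,C}
  [2..2]={T1}  "c"  orig:{}
  [3..3]={T2}  "a"  orig:{}
  [4..4]={T1}  "c"  orig:{}
  [0..1]={S}  "ab"
  [1..2]=∅  "bc"
  [2..3]=∅  "ca"
  [3..4]={S}  "ac"
  [0..2]={C}  "abc"
  [1..3]=∅  "bca"
  [2..4]=∅  "cac"
  [0..3]=∅  "abca"
  [1..4]=∅  "bcac"
  [0..4]=∅  "abcac"

S ∉ T[0,4] ⇒ NO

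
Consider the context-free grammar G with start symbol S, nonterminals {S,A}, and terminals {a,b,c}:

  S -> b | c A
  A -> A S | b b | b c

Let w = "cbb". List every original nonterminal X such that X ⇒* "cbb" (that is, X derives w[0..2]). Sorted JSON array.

Convert to CNF:
  S -> T1 A | b
  A -> A S | T0 T0 | T0 T1
  T0 -> b
  T1 -> c

CYK fill (cells [i..j] with 0 ≤ i ≤ j ≤ 2 only):
  cell(0,0) c: {T1}  orig:{}
  cell(1,1) b: {S,T0}  orig:{S}
  cell(2,2) b: {S,T0}  orig:{S}
  cell(0,1) cb: ∅
  cell(1,2) bb: {A}
  cell(0,2) cbb: {S}

Original NTs in T[0,2] deriving "cbb": ["S"]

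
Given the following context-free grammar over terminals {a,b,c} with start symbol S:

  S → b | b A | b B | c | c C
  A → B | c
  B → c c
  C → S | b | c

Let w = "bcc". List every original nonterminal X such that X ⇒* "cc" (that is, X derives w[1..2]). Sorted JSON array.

CNF form of G:
  S -> T0 C | T1 A | T1 B | b | c
  A -> T0 T0 | c
  B -> T0 T0
  C -> T0 C | T1 A | T1 B | b | c
  T0 -> c
  T1 -> b

CYK table (by increasing span), restricted to cells inside w[1..2]:
  cell(1,1) c: {A,C,S,T0}  orig:{A,C,S}
  cell(2,2) c: {A,C,S,T0}  orig:{A,C,S}
  cell(1,2) cc: {A,B,C,S}

Original NTs in T[1,2] deriving "cc": ["A", "B", "C", "S"]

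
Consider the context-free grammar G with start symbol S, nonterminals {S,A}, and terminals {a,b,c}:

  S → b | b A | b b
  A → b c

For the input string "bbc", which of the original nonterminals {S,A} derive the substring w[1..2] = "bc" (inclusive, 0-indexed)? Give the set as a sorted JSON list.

Convert to CNF:
  S -> T0 A | T0 T0 | b
  A -> T0 T1
  T0 -> b
  T1 -> c

CYK fill, restricted to cells inside w[1..2]:
  cell(1,1) b: {S,T0}  orig:{S}
  cell(2,2) c: {T1}  orig:{}
  cell(1,2) bc: {A}

Original NTs in T[1,2] deriving "bc": ["A"]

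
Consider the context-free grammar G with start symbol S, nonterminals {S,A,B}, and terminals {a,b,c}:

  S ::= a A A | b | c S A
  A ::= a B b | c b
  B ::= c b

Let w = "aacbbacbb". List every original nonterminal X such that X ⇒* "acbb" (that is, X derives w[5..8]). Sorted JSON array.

CNF form of G:
  S -> T0 X4 | T2 X5 | b
  A -> T0 X3 | T2 T1
  B -> T2 T1
  T0 -> a
  T1 -> b
  T2 -> c
  X3 -> B T1
  X4 -> A A
  X5 -> S A

CYK table (by increasing span) (cells [i..j] with 5 ≤ i ≤ j ≤ 8 only):
  [5..5]={T0}  "a"  orig:{}
  [6..6]={T2}  "c"  orig:{}
  [7..7]={S,T1}  "b"  orig:{S}
  [8..8]={S,T1}  "b"  orig:{S}
  [5..6]=∅  "ac"
  [6..7]={A,B}  "cb"
  [7..8]=∅  "bb"
  [5..7]=∅  "acb"
  [6..8]={X3}  "cbb"  orig:{}
  [5..8]={A}  "acbb"

Original NTs in T[5,8] deriving "acbb": ["A"]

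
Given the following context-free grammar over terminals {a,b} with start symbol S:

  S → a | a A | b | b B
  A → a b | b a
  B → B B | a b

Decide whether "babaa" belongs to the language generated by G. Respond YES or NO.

CNF form of G:
  S -> T0 A | T1 B | a | b
  A -> T0 T1 | T1 T0
  B -> B B | T0 T1
  T0 -> a
  T1 -> b

CYK table (by increasing span):
  cell(0,0) b: {S,T1}  orig:{S}
  cell(1,1) a: {S,T0}  orig:{S}
  cell(2,2) b: {S,T1}  orig:{S}
  cell(3,3) a: {S,T0}  orig:{S}
  cell(4,4) a: {S,T0}  orig:{S}
  cell(0,1) ba: {A}
  cell(1,2) ab: {A,B}
  cell(2,3) ba: {A}
  cell(3,4) aa: ∅
  cell(0,2) bab: {S}
  cell(1,3) aba: {S}
  cell(2,4) baa: ∅
  cell(0,3) baba: ∅
  cell(1,4) abaa: ∅
  cell(0,4) babaa: ∅

S ∉ T[0,4] ⇒ NO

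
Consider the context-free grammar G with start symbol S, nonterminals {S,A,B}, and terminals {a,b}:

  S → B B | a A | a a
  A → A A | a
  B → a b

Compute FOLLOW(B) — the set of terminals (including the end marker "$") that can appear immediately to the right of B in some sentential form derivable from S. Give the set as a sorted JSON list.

Compute FIRST by fixpoint:
[1]
  A via A→a: +{a}
  B via B→a b: +{a}
  S via S→B B: +{a}
  S: {a}  A: {a}  B: {a}
[2] (no change)
  S: {a}  A: {a}  B: {a}

FOLLOW iteration:
FOLLOW(S) := {$}
round 1:
  A→A A: FOLLOW(A) ⊇ FIRST(A) = {a}; new: +{a}
  S→B B: FOLLOW(B) ⊇ FIRST(B) = {a}; new: +{a}
  S→B B: FOLLOW(B) ⊇ FOLLOW(S) ⊇ {$}; new: +{$}
  S→a A: FOLLOW(A) ⊇ FOLLOW(S) ⊇ {$}; new: +{$}
  FOLLOW(S)={$}  FOLLOW(A)={$,a}  FOLLOW(B)={$,a}
round 2: — fixpoint
  FOLLOW(S)={$}  FOLLOW(A)={$,a}  FOLLOW(B)={$,a}

FOLLOW(B) = ["$", "a"]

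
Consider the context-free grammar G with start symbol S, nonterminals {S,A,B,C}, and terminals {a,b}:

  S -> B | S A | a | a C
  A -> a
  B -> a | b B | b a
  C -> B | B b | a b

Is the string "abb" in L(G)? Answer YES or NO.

Convert to CNF:
  S -> S A | T0 B | T0 T1 | T1 C | a
  A -> a
  B -> T0 B | T0 T1 | a
  C -> B T0 | T0 B | T0 T1 | T1 T0 | a
  T0 -> b
  T1 -> a

CYK fill:
  cell(0,0) a: {A,B,C,S,T1}  orig:{A,B,C,S}
  cell(1,1) b: {T0}  orig:{}
  cell(2,2) b: {T0}  orig:{}
  cell(0,1) ab: {C}
  cell(1,2) bb: ∅
  cell(0,2) abb: ∅

S ∉ T[0,2] ⇒ NO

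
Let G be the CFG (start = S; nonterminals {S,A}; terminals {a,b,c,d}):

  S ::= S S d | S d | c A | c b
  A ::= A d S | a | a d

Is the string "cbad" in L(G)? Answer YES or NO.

CNF form of G:
  S -> S T0 | S X5 | T2 A | T2 T3
  A -> A X4 | T1 T0 | a
  T0 -> d
  T1 -> a
  T2 -> c
  T3 -> b
  X4 -> T0 S
  X5 -> S T0

CYK fill:
  [0..0]={T2}  "c"  orig:{}
  [1..1]={T3}  "b"  orig:{}
  [2..2]={A,T1}  "a"  orig:{A}
  [3..3]={T0}  "d"  orig:{}
  [0..1]={S}  "cb"
  [1..2]=∅  "ba"
  [2..3]={A}  "ad"
  [0..2]=∅  "cba"
  [1..3]=∅  "bad"
  [0..3]=∅  "cbad"

S ∉ T[0,3] ⇒ NO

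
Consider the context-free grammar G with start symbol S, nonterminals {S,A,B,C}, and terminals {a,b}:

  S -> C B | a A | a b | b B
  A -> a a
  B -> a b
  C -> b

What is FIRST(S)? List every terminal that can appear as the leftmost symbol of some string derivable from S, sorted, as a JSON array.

Compute FIRST by fixpoint:
iter 1:
  A via A→a a: +{a}
  B via B→a b: +{a}
  C via C→b: +{b}
  S via S→C B: +{b}
  S via S→a A: +{a}
  FIRST[S]={a,b}  FIRST[A]={a}  FIRST[B]={a}  FIRST[C]={b}
iter 2: (stable)
  FIRST[S]={a,b}  FIRST[A]={a}  FIRST[B]={a}  FIRST[C]={b}

FIRST(S) = ["a", "b"]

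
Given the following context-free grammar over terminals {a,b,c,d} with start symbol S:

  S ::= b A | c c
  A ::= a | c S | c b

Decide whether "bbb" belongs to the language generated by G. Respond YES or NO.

Convert to CNF:
  S -> T0 T0 | T1 A
  A -> T0 S | T0 T1 | a
  T0 -> c
  T1 -> b

CYK table (by increasing span):
  cell(0,0) b: {T1}  orig:{}
  cell(1,1) b: {T1}  orig:{}
  cell(2,2) b: {T1}  orig:{}
  cell(0,1) bb: ∅
  cell(1,2) bb: ∅
  cell(0,2) bbb: ∅

S ∉ T[0,2] ⇒ NO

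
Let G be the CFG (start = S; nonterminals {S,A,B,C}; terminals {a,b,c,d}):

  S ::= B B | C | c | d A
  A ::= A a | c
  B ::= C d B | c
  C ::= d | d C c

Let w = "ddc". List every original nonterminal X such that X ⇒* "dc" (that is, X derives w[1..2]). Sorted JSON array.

Convert to CNF:
  S -> B B | T1 A | T1 X5 | c | d
  A -> A T0 | c
  B -> C X3 | c
  C -> T1 X4 | d
  T0 -> a
  T1 -> d
  T2 -> c
  X3 -> T1 B
  X4 -> C T2
  X5 -> C T2

CYK fill, restricted to cells inside w[1..2]:
  [1..1]={C,S,T1}  "d"  orig:{C,S}
  [2..2]={A,B,S,T2}  "c"  orig:{A,B,S}
  [1..2]={S,X3,X4,X5}  "dc"  orig:{S}

Original NTs in T[1,2] deriving "dc": ["S"]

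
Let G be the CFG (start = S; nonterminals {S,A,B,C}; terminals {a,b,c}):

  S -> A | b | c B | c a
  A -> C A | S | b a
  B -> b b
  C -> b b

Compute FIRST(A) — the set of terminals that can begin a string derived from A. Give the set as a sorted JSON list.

FIRST sets, iterate to fixpoint:
round 1:
  A via A→b a: +{b}
  B via B→b b: +{b}
  C via C→b b: +{b}
  S via S→A: +{b}
  S via S→c B: +{c}
  FIRST(S)={b,c}  FIRST(A)={b}  FIRST(B)={b}  FIRST(C)={b}
round 2:
  A via A→S: +{c}
  FIRST(S)={b,c}  FIRST(A)={b,c}  FIRST(B)={b}  FIRST(C)={b}
round 3: (stable)
  FIRST(S)={b,c}  FIRST(A)={b,c}  FIRST(B)={b}  FIRST(C)={b}

FIRST(A) = ["b", "c"]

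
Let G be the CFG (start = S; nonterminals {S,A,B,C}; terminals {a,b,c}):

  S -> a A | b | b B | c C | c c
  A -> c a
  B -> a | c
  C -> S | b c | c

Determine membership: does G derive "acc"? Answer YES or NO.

CNF form of G:
  S -> T0 C | T0 T0 | T1 A | T2 B | b
  A -> T0 T1
  B -> a | c
  C -> T0 C | T0 T0 | T1 A | T2 B | T2 T0 | b | c
  T0 -> c
  T1 -> a
  T2 -> b

CYK table (by increasing span):
  cell(0,0) a: {B,T1}  orig:{B}
  cell(1,1) c: {B,C,T0}  orig:{B,C}
  cell(2,2) c: {B,C,T0}  orig:{B,C}
  cell(0,1) ac: ∅
  cell(1,2) cc: {C,S}
  cell(0,2) acc: ∅

S ∉ T[0,2] ⇒ NO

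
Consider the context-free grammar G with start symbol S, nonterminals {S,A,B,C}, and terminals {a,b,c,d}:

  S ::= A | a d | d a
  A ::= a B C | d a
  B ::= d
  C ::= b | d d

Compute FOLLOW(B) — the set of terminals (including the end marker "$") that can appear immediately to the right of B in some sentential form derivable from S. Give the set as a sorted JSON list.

Compute FIRST by fixpoint:
[1]
  A via A→a B C: +{a}
  A via A→d a: +{d}
  B via B→d: +{d}
  C via C→b: +{b}
  C via C→d d: +{d}
  S via S→A: +{a,d}
  S: {a,d}  A: {a,d}  B: {d}  C: {b,d}
[2] (stable)
  S: {a,d}  A: {a,d}  B: {d}  C: {b,d}

FOLLOW sets:
FOLLOW(S) := {$}
[1]
  A→a B C: FOLLOW(B) ⊇ FIRST(C) = {b,d}; new: +{b,d}
  S→A: FOLLOW(A) ⊇ FOLLOW(S) ⊇ {$}; new: +{$}
  FOLLOW(S)={$}  FOLLOW(A)={$}  FOLLOW(B)={b,d}  FOLLOW(C)={}
[2]
  A→a B C: FOLLOW(C) ⊇ FOLLOW(A) ⊇ {$}; new: +{$}
  FOLLOW(S)={$}  FOLLOW(A)={$}  FOLLOW(B)={b,d}  FOLLOW(C)={$}
[3] done
  FOLLOW(S)={$}  FOLLOW(A)={$}  FOLLOW(B)={b,d}  FOLLOW(C)={$}

FOLLOW(B) = ["b", "d"]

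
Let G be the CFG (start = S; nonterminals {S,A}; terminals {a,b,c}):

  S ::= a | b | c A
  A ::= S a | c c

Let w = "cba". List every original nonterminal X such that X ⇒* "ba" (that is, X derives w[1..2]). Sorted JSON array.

Convert to CNF:
  S -> T1 A | a | b
  A -> S T0 | T1 T1
  T0 -> a
  T1 -> c

Fill CYK table bottom-up (cells [i..j] with 1 ≤ i ≤ j ≤ 2 only):
  cell(1,1) b: {S}
  cell(2,2) a: {S,T0}  orig:{S}
  cell(1,2) ba: {A}

Original NTs in T[1,2] deriving "ba": ["A"]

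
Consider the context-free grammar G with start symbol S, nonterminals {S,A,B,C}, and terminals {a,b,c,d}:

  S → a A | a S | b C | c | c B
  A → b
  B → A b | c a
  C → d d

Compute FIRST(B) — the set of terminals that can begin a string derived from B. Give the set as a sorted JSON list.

FIRST iteration:
iter 1:
  A via A→b: +{b}
  B via B→A b: +{b}
  B via B→c a: +{c}
  C via C→d d: +{d}
  S via S→a A: +{a}
  S via S→b C: +{b}
  S via S→c: +{c}
  FIRST[S]={a,b,c}  FIRST[A]={b}  FIRST[B]={b,c}  FIRST[C]={d}
iter 2: — fixpoint
  FIRST[S]={a,b,c}  FIRST[A]={b}  FIRST[B]={b,c}  FIRST[C]={d}

FIRST(B) = ["b", "c"]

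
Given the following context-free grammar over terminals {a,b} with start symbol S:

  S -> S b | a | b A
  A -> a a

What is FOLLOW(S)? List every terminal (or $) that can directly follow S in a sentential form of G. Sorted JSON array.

FIRST iteration:
iter 1:
  A via A→a a: +{a}
  S via S→a: +{a}
  S via S→b A: +{b}
  FIRST[S]={a,b}  FIRST[A]={a}
iter 2: (no change)
  FIRST[S]={a,b}  FIRST[A]={a}

FOLLOW sets:
FOLLOW(S) := {$}
pass 1:
  S→S b: FOLLOW(S) ⊇ FIRST(b) = {b}; new: +{b}
  S→b A: FOLLOW(A) ⊇ FOLLOW(S) ⊇ {$,b}; new: +{$,b}
  S: {$,b}  A: {$,b}
pass 2: (stable)
  S: {$,b}  A: {$,b}

FOLLOW(S) = ["$", "b"]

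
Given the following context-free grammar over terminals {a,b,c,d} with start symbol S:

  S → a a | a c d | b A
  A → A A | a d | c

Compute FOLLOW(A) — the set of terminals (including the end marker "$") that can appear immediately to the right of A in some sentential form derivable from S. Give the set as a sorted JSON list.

Compute FIRST by fixpoint:
[1]
  A via A→a d: +{a}
  A via A→c: +{c}
  S via S→a a: +{a}
  S via S→b A: +{b}
  S: {a,b}  A: {a,c}
[2] — fixpoint
  S: {a,b}  A: {a,c}

FOLLOW sets:
initialize: $ ∈ FOLLOW(S)
[1]
  A→A A: FOLLOW(A) ⊇ FIRST(A) = {a,c}; new: +{a,c}
  S→b A: FOLLOW(A) ⊇ FOLLOW(S) ⊇ {$}; new: +{$}
  FOLLOW(S)={$}  FOLLOW(A)={$,a,c}
[2] done
  FOLLOW(S)={$}  FOLLOW(A)={$,a,c}

FOLLOW(A) = ["$", "a", "c"]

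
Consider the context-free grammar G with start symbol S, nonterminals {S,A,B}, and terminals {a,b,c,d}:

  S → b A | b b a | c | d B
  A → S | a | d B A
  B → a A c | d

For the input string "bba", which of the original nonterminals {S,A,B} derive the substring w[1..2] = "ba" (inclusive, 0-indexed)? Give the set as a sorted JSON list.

Convert to CNF:
  S -> T0 A | T0 X7 | T2 B | c
  A -> T0 A | T0 X4 | T2 B | T2 X5 | a | c
  B -> T1 X6 | d
  T0 -> b
  T1 -> a
  T2 -> d
  T3 -> c
  X4 -> T0 T1
  X5 -> B A
  X6 -> A T3
  X7 -> T0 T1

Fill CYK table bottom-up (cells [i..j] with 1 ≤ i ≤ j ≤ 2 only):
  [1..1]={T0}  "b"  orig:{}
  [2..2]={A,T1}  "a"  orig:{A}
  [1..2]={A,S,X4,X7}  "ba"  orig:{A,S}

Original NTs in T[1,2] deriving "ba": ["A", "S"]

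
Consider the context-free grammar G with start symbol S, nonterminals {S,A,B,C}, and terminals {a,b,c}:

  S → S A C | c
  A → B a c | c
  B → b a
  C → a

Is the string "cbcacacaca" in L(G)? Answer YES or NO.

CNF form of G:
  S -> S X4 | c
  A -> B X3 | c
  B -> T2 T0
  C -> a
  T0 -> a
  T1 -> c
  T2 -> b
  X3 -> T0 T1
  X4 -> A C

CYK fill:
  [0..0]={A,S,T1}  "c"  orig:{A,S}
  [1..1]={T2}  "b"  orig:{}
  [2..2]={A,S,T1}  "c"  orig:{A,S}
  [3..3]={C,T0}  "a"  orig:{C}
  [4..4]={A,S,T1}  "c"  orig:{A,S}
  [5..5]={C,T0}  "a"  orig:{C}
  [6..6]={A,S,T1}  "c"  orig:{A,S}
  [7..7]={C,T0}  "a"  orig:{C}
  [8..8]={A,S,T1}  "c"  orig:{A,S}
  [9..9]={C,T0}  "a"  orig:{C}
  [0..1]=∅  "cb"
  [1..2]=∅  "bc"
  [2..3]={X4}  "ca"  orig:{}
  [3..4]={X3}  "ac"  orig:{}
  [4..5]={X4}  "ca"  orig:{}
  [5..6]={X3}  "ac"  orig:{}
  [6..7]={X4}  "ca"  orig:{}
  [7..8]={X3}  "ac"  orig:{}
  [8..9]={X4}  "ca"  orig:{}
  [0..2]=∅  "cbc"
  [1..3]=∅  "bca"
  [2..4]=∅  "cac"
  [3..5]=∅  "aca"
  [4..6]=∅  "cac"
  [5..7]=∅  "aca"
  [6..8]=∅  "cac"
  [7..9]=∅  "aca"
  [0..3]=∅  "cbca"
  [1..4]=∅  "bcac"
  [2..5]=∅  "caca"
  [3..6]=∅  "acac"
  [4..7]=∅  "caca"
  [5..8]=∅  "acac"
  [6..9]=∅  "caca"
  [0..4]=∅  "cbcac"
  [1..5]=∅  "bcaca"
  [2..6]=∅  "cacac"
  [3..7]=∅  "acaca"
  [4..8]=∅  "cacac"
  [5..9]=∅  "acaca"
  [0..5]=∅  "cbcaca"
  [1..6]=∅  "bcacac"
  [2..7]=∅  "cacaca"
  [3..8]=∅  "acacac"
  [4..9]=∅  "cacaca"
  [0..6]=∅  "cbcacac"
  [1..7]=∅  "bcacaca"
  [2..8]=∅  "cacacac"
  [3..9]=∅  "acacaca"
  [0..7]=∅  "cbcacaca"
  [1..8]=∅  "bcacacac"
  [2..9]=∅  "cacacaca"
  [0..8]=∅  "cbcacacac"
  [1..9]=∅  "bcacacaca"
  [0..9]=∅  "cbcacacaca"

S ∉ T[0,9] ⇒ NO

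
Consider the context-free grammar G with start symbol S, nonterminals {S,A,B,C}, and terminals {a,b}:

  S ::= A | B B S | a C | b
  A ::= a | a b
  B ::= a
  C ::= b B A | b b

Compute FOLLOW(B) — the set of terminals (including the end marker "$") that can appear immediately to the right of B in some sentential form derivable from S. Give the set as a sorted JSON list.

Compute FIRST by fixpoint:
pass 1:
  A via A→a: +{a}
  B via B→a: +{a}
  C via C→b B A: +{b}
  S via S→A: +{a}
  S via S→b: +{b}
  FIRST[S]={a,b}  FIRST[A]={a}  FIRST[B]={a}  FIRST[C]={b}
pass 2: (no change)
  FIRST[S]={a,b}  FIRST[A]={a}  FIRST[B]={a}  FIRST[C]={b}

FOLLOW sets:
FOLLOW(S) := {$}
round 1:
  C→b B A: FOLLOW(B) ⊇ FIRST(A) = {a}; new: +{a}
  S→A: FOLLOW(A) ⊇ FOLLOW(S) ⊇ {$}; new: +{$}
  S→B B S: FOLLOW(B) ⊇ FIRST(S) = {a,b}; new: +{b}
  S→a C: FOLLOW(C) ⊇ FOLLOW(S) ⊇ {$}; new: +{$}
  FOLLOW[S]={$}  FOLLOW[A]={$}  FOLLOW[B]={a,b}  FOLLOW[C]={$}
round 2: (no change)
  FOLLOW[S]={$}  FOLLOW[A]={$}  FOLLOW[B]={a,b}  FOLLOW[C]={$}

FOLLOW(B) = ["a", "b"]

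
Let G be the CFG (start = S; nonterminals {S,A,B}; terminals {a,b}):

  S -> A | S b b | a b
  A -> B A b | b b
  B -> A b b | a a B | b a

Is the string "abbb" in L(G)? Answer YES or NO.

Convert to CNF:
  S -> B X5 | S X6 | T0 T0 | T1 T0
  A -> B X2 | T0 T0
  B -> A X3 | T0 T1 | T1 X4
  T0 -> b
  T1 -> a
  X2 -> A T0
  X3 -> T0 T0
  X4 -> T1 B
  X5 -> A T0
  X6 -> T0 T0

Fill CYK table bottom-up:
  T[0,0] 'a' = {T1}  orig:{}
  T[1,1] 'b' = {T0}  orig:{}
  T[2,2] 'b' = {T0}  orig:{}
  T[3,3] 'b' = {T0}  orig:{}
  T[0,1] 'ab' = {S}
  T[1,2] 'bb' = {A,S,X3,X6}  orig:{A,S}
  T[2,3] 'bb' = {A,S,X3,X6}  orig:{A,S}
  T[0,2] 'abb' = ∅
  T[1,3] 'bbb' = {X2,X5}  orig:{}
  T[0,3] 'abbb' = {S}

S ∈ T[0,3] ⇒ YES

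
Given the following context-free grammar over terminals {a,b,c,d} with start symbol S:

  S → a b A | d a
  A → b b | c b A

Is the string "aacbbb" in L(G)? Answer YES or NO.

CNF form of G:
  S -> T2 X5 | T3 T2
  A -> T0 T0 | T1 X4
  T0 -> b
  T1 -> c
  T2 -> a
  T3 -> d
  X4 -> T0 A
  X5 -> T0 A

CYK fill:
  T[0,0] 'a' = {T2}  orig:{}
  T[1,1] 'a' = {T2}  orig:{}
  T[2,2] 'c' = {T1}  orig:{}
  T[3,3] 'b' = {T0}  orig:{}
  T[4,4] 'b' = {T0}  orig:{}
  T[5,5] 'b' = {T0}  orig:{}
  T[0,1] 'aa' = ∅
  T[1,2] 'ac' = ∅
  T[2,3] 'cb' = ∅
  T[3,4] 'bb' = {A}
  T[4,5] 'bb' = {A}
  T[0,2] 'aac' = ∅
  T[1,3] 'acb' = ∅
  T[2,4] 'cbb' = ∅
  T[3,5] 'bbb' = {X4,X5}  orig:{}
  T[0,3] 'aacb' = ∅
  T[1,4] 'acbb' = ∅
  T[2,5] 'cbbb' = {A}
  T[0,4] 'aacbb' = ∅
  T[1,5] 'acbbb' = ∅
  T[0,5] 'aacbbb' = ∅

S ∉ T[0,5] ⇒ NO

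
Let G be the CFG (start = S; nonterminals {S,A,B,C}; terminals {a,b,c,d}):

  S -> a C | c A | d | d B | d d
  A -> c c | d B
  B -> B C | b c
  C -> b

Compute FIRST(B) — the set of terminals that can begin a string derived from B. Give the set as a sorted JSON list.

FIRST sets, iterate to fixpoint:
round 1:
  A via A→c c: +{c}
  A via A→d B: +{d}
  B via B→b c: +{b}
  C via C→b: +{b}
  S via S→a C: +{a}
  S via S→c A: +{c}
  S via S→d: +{d}
  S: {a,c,d}  A: {c,d}  B: {b}  C: {b}
round 2: — fixpoint
  S: {a,c,d}  A: {c,d}  B: {b}  C: {b}

FIRST(B) = ["b"]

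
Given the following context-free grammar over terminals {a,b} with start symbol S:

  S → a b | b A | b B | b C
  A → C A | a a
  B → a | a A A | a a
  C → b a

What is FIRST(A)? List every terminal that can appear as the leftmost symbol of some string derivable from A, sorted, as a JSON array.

FIRST iteration:
round 1:
  A via A→a a: +{a}
  B via B→a: +{a}
  C via C→b a: +{b}
  S via S→a b: +{a}
  S via S→b A: +{b}
  FIRST[S]={a,b}  FIRST[A]={a}  FIRST[B]={a}  FIRST[C]={b}
round 2:
  A via A→C A: +{b}
  FIRST[S]={a,b}  FIRST[A]={a,b}  FIRST[B]={a}  FIRST[C]={b}
round 3: (stable)
  FIRST[S]={a,b}  FIRST[A]={a,b}  FIRST[B]={a}  FIRST[C]={b}

FIRST(A) = ["a", "b"]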